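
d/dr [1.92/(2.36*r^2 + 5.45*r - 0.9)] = (-9.0624*r - 10.464)/(2.36*r^2 + 5.45*r - 0.9)^2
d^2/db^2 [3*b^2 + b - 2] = 6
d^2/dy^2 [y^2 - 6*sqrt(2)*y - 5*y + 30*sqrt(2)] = 2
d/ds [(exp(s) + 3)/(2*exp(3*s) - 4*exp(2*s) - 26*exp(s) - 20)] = ((exp(s) + 3)*(-3*exp(2*s) + 4*exp(s) + 13) + exp(3*s) - 2*exp(2*s) - 13*exp(s) - 10)*exp(s)/(2*(-exp(3*s) + 2*exp(2*s) + 13*exp(s) + 10)^2)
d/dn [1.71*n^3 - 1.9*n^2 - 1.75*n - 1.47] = 5.13*n^2 - 3.8*n - 1.75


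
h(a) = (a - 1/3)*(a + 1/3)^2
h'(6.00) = 111.89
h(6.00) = 227.30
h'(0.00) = -0.11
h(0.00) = -0.04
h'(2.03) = 13.60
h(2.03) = 9.48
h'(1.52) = 7.83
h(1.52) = 4.08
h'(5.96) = 110.43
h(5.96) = 222.85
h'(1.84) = 11.27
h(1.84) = 7.12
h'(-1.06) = 2.55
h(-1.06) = -0.74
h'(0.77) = 2.18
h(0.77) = 0.53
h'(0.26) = 0.27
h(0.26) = -0.03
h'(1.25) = 5.41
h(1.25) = 2.30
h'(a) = (a - 1/3)*(2*a + 2/3) + (a + 1/3)^2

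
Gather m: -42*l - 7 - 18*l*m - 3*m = -42*l + m*(-18*l - 3) - 7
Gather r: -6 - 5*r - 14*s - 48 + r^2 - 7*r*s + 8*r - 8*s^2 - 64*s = r^2 + r*(3 - 7*s) - 8*s^2 - 78*s - 54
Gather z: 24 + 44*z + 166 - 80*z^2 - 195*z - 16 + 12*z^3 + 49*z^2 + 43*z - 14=12*z^3 - 31*z^2 - 108*z + 160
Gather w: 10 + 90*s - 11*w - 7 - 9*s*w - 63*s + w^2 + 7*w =27*s + w^2 + w*(-9*s - 4) + 3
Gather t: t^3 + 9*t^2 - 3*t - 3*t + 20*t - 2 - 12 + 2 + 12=t^3 + 9*t^2 + 14*t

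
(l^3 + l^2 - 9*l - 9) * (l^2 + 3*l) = l^5 + 4*l^4 - 6*l^3 - 36*l^2 - 27*l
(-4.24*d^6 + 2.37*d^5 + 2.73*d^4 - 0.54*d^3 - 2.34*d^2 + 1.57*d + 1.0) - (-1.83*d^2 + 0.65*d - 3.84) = -4.24*d^6 + 2.37*d^5 + 2.73*d^4 - 0.54*d^3 - 0.51*d^2 + 0.92*d + 4.84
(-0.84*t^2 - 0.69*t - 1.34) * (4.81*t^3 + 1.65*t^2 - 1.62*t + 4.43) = -4.0404*t^5 - 4.7049*t^4 - 6.2231*t^3 - 4.8144*t^2 - 0.885899999999999*t - 5.9362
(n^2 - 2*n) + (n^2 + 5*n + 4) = 2*n^2 + 3*n + 4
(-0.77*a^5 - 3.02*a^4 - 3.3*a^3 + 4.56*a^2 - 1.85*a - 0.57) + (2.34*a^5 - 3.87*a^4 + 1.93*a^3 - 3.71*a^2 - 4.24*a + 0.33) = 1.57*a^5 - 6.89*a^4 - 1.37*a^3 + 0.85*a^2 - 6.09*a - 0.24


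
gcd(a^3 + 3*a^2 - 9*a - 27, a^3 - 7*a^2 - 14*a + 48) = a + 3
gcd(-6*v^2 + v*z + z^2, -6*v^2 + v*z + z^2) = -6*v^2 + v*z + z^2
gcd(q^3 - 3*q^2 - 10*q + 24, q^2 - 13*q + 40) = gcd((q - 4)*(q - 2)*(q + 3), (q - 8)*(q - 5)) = 1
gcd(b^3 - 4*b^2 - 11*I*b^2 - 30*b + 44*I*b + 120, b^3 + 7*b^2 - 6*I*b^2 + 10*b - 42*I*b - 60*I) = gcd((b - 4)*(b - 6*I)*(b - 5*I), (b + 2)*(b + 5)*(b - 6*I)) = b - 6*I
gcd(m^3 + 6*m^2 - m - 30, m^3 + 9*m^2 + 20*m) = m + 5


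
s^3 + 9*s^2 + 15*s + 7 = (s + 1)^2*(s + 7)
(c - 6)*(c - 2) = c^2 - 8*c + 12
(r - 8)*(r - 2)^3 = r^4 - 14*r^3 + 60*r^2 - 104*r + 64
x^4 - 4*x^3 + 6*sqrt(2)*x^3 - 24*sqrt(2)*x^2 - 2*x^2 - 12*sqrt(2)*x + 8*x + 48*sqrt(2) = (x - 4)*(x - sqrt(2))*(x + sqrt(2))*(x + 6*sqrt(2))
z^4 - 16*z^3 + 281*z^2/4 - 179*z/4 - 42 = (z - 8)*(z - 7)*(z - 3/2)*(z + 1/2)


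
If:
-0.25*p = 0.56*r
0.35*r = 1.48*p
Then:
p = 0.00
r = 0.00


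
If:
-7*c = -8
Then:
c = 8/7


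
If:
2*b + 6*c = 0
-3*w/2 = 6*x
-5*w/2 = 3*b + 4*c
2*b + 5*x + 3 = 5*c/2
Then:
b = -9/11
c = 3/11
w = 6/11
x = -3/22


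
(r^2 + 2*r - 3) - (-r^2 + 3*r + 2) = 2*r^2 - r - 5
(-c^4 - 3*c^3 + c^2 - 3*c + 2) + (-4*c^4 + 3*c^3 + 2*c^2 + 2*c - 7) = -5*c^4 + 3*c^2 - c - 5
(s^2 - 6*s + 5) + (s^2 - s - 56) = 2*s^2 - 7*s - 51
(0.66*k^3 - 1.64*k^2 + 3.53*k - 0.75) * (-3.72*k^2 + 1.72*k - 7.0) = -2.4552*k^5 + 7.236*k^4 - 20.5724*k^3 + 20.3416*k^2 - 26.0*k + 5.25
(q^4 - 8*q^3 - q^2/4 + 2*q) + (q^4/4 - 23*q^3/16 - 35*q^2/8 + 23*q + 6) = 5*q^4/4 - 151*q^3/16 - 37*q^2/8 + 25*q + 6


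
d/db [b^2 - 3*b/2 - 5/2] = 2*b - 3/2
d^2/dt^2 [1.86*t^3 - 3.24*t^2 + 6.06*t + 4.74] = 11.16*t - 6.48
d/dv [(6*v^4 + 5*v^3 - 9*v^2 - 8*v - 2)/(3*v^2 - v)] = (36*v^5 - 3*v^4 - 10*v^3 + 33*v^2 + 12*v - 2)/(v^2*(9*v^2 - 6*v + 1))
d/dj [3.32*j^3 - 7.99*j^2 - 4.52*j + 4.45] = 9.96*j^2 - 15.98*j - 4.52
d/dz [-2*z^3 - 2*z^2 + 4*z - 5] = -6*z^2 - 4*z + 4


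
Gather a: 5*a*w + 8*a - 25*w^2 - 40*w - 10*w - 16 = a*(5*w + 8) - 25*w^2 - 50*w - 16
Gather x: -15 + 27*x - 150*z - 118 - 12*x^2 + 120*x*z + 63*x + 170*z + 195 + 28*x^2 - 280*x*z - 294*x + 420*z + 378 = 16*x^2 + x*(-160*z - 204) + 440*z + 440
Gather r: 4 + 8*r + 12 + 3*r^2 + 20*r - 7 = 3*r^2 + 28*r + 9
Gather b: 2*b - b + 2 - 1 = b + 1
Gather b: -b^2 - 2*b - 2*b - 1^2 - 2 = -b^2 - 4*b - 3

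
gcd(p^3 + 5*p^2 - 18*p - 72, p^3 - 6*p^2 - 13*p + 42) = p + 3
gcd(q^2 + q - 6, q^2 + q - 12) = 1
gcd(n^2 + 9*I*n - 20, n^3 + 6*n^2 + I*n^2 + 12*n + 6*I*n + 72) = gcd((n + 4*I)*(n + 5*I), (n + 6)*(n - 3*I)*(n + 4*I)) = n + 4*I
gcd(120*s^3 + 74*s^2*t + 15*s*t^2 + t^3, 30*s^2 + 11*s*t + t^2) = 30*s^2 + 11*s*t + t^2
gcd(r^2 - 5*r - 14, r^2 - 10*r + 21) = r - 7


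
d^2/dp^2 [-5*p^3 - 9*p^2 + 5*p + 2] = -30*p - 18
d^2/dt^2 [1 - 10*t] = 0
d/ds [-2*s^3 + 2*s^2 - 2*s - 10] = -6*s^2 + 4*s - 2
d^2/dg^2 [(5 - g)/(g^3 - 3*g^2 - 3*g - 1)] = 6*(3*(g - 5)*(-g^2 + 2*g + 1)^2 + (g^2 - 2*g + (g - 5)*(g - 1) - 1)*(-g^3 + 3*g^2 + 3*g + 1))/(-g^3 + 3*g^2 + 3*g + 1)^3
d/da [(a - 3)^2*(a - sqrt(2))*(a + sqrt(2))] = 4*a^3 - 18*a^2 + 14*a + 12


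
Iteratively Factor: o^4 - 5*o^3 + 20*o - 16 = (o + 2)*(o^3 - 7*o^2 + 14*o - 8) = (o - 1)*(o + 2)*(o^2 - 6*o + 8) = (o - 2)*(o - 1)*(o + 2)*(o - 4)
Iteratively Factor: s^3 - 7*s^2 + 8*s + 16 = (s - 4)*(s^2 - 3*s - 4) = (s - 4)*(s + 1)*(s - 4)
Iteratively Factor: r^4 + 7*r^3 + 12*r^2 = (r)*(r^3 + 7*r^2 + 12*r) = r^2*(r^2 + 7*r + 12) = r^2*(r + 4)*(r + 3)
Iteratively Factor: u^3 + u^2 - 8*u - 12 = (u - 3)*(u^2 + 4*u + 4) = (u - 3)*(u + 2)*(u + 2)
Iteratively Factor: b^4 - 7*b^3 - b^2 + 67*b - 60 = (b - 5)*(b^3 - 2*b^2 - 11*b + 12) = (b - 5)*(b + 3)*(b^2 - 5*b + 4) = (b - 5)*(b - 4)*(b + 3)*(b - 1)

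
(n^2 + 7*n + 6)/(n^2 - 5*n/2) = 2*(n^2 + 7*n + 6)/(n*(2*n - 5))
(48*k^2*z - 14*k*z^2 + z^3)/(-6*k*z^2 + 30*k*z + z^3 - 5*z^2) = (-8*k + z)/(z - 5)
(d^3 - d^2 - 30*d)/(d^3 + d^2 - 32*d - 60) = d/(d + 2)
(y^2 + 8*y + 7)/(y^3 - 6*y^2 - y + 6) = (y + 7)/(y^2 - 7*y + 6)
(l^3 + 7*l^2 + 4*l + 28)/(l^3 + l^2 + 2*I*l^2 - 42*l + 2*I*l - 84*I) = (l - 2*I)/(l - 6)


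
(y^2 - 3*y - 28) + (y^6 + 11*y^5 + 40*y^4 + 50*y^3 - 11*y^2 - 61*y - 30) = y^6 + 11*y^5 + 40*y^4 + 50*y^3 - 10*y^2 - 64*y - 58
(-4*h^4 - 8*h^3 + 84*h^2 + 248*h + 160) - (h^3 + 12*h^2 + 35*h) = -4*h^4 - 9*h^3 + 72*h^2 + 213*h + 160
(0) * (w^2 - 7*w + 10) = 0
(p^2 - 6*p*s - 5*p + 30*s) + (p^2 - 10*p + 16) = 2*p^2 - 6*p*s - 15*p + 30*s + 16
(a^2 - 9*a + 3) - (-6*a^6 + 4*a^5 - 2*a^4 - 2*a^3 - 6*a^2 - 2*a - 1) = 6*a^6 - 4*a^5 + 2*a^4 + 2*a^3 + 7*a^2 - 7*a + 4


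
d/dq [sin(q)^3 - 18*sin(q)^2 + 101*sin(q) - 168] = (3*sin(q)^2 - 36*sin(q) + 101)*cos(q)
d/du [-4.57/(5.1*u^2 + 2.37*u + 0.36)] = (46.614*u + 10.8309)/(5.1*u^2 + 2.37*u + 0.36)^2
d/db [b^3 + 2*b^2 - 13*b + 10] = 3*b^2 + 4*b - 13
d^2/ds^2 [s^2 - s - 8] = 2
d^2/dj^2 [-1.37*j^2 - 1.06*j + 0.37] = -2.74000000000000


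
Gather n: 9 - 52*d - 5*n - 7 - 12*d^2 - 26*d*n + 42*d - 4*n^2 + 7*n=-12*d^2 - 10*d - 4*n^2 + n*(2 - 26*d) + 2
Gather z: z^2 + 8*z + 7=z^2 + 8*z + 7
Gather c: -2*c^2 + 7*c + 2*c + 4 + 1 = -2*c^2 + 9*c + 5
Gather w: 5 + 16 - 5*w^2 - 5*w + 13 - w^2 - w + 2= -6*w^2 - 6*w + 36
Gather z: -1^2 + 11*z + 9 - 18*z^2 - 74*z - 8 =-18*z^2 - 63*z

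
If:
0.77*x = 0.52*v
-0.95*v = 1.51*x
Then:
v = 0.00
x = 0.00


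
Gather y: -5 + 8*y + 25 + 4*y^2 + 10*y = 4*y^2 + 18*y + 20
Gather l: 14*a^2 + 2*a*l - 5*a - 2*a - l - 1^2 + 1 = 14*a^2 - 7*a + l*(2*a - 1)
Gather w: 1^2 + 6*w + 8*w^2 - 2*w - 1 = 8*w^2 + 4*w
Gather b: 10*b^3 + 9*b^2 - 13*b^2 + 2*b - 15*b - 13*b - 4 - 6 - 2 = 10*b^3 - 4*b^2 - 26*b - 12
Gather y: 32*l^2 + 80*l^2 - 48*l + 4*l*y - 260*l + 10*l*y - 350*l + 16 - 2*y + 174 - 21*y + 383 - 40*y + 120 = 112*l^2 - 658*l + y*(14*l - 63) + 693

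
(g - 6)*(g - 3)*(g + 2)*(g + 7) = g^4 - 49*g^2 + 36*g + 252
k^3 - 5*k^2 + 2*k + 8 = (k - 4)*(k - 2)*(k + 1)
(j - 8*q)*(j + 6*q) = j^2 - 2*j*q - 48*q^2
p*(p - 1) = p^2 - p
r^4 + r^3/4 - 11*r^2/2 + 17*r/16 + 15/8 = (r - 2)*(r - 3/4)*(r + 1/2)*(r + 5/2)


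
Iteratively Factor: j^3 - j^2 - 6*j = (j)*(j^2 - j - 6) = j*(j - 3)*(j + 2)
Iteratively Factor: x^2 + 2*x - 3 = (x - 1)*(x + 3)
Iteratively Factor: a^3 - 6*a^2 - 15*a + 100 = (a - 5)*(a^2 - a - 20) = (a - 5)*(a + 4)*(a - 5)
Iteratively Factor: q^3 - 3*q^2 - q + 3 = (q + 1)*(q^2 - 4*q + 3) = (q - 3)*(q + 1)*(q - 1)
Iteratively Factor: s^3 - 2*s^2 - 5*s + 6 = (s + 2)*(s^2 - 4*s + 3) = (s - 3)*(s + 2)*(s - 1)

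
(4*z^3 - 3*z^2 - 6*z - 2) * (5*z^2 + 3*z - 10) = 20*z^5 - 3*z^4 - 79*z^3 + 2*z^2 + 54*z + 20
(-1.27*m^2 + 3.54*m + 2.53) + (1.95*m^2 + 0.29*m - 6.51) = 0.68*m^2 + 3.83*m - 3.98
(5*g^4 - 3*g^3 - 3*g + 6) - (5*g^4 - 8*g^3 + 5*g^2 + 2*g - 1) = 5*g^3 - 5*g^2 - 5*g + 7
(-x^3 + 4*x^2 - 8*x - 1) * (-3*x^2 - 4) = 3*x^5 - 12*x^4 + 28*x^3 - 13*x^2 + 32*x + 4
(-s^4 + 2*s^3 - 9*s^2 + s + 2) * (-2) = 2*s^4 - 4*s^3 + 18*s^2 - 2*s - 4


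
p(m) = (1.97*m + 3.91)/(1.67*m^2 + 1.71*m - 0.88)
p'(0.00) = -10.87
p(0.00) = -4.44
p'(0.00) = -10.87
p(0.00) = -4.44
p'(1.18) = -2.37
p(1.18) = 1.80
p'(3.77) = -0.12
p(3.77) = 0.39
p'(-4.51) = -0.03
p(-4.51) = -0.20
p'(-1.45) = 156.46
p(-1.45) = 6.95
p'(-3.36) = -0.01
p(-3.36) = -0.22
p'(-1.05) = 2.39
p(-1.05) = -2.21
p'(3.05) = -0.20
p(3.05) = 0.50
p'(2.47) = -0.33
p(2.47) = 0.65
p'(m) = (-3.34*m - 1.71)*(1.97*m + 3.91)/(1.67*m^2 + 1.71*m - 0.88)^2 + 1.97/(1.67*m^2 + 1.71*m - 0.88) = (3.2899*m^2 + 3.3687*m - (1.97*m + 3.91)*(3.34*m + 1.71) - 1.7336)/(1.67*m^2 + 1.71*m - 0.88)^2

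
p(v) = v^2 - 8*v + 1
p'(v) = 2*v - 8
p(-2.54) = 27.77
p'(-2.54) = -13.08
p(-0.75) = 7.56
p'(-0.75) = -9.50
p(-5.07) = 67.26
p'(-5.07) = -18.14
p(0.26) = -1.01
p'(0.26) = -7.48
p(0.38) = -1.90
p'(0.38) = -7.24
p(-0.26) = 3.15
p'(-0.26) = -8.52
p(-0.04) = 1.32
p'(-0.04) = -8.08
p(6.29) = -9.76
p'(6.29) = 4.58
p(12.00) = 49.00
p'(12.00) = 16.00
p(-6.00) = 85.00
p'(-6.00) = -20.00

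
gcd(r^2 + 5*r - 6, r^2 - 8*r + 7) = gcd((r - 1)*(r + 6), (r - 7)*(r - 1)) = r - 1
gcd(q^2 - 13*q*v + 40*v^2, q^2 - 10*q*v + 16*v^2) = q - 8*v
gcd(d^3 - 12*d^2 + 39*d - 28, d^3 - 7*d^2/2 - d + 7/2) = d - 1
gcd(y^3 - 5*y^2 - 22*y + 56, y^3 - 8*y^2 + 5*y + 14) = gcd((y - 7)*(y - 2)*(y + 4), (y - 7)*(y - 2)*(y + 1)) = y^2 - 9*y + 14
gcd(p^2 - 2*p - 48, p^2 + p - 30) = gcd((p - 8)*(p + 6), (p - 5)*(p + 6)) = p + 6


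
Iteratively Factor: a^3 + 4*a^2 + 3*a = (a + 1)*(a^2 + 3*a) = a*(a + 1)*(a + 3)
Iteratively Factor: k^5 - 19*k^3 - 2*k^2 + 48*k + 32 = (k - 4)*(k^4 + 4*k^3 - 3*k^2 - 14*k - 8) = (k - 4)*(k + 4)*(k^3 - 3*k - 2) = (k - 4)*(k + 1)*(k + 4)*(k^2 - k - 2) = (k - 4)*(k + 1)^2*(k + 4)*(k - 2)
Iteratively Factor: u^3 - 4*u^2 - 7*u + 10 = (u - 5)*(u^2 + u - 2) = (u - 5)*(u + 2)*(u - 1)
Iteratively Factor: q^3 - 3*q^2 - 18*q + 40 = (q + 4)*(q^2 - 7*q + 10) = (q - 5)*(q + 4)*(q - 2)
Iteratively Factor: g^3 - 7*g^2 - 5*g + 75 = (g + 3)*(g^2 - 10*g + 25) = (g - 5)*(g + 3)*(g - 5)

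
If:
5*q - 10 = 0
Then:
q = 2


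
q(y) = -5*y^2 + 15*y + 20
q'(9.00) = -75.00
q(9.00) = -250.00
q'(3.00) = -15.00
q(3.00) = 20.00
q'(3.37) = -18.70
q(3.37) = 13.77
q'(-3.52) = 50.20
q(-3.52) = -94.75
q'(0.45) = 10.50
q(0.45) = 25.74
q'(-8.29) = 97.90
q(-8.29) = -447.97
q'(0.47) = 10.30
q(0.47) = 25.95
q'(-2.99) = 44.90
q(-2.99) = -69.55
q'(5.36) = -38.60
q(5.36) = -43.25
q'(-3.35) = 48.50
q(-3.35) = -86.36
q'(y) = 15 - 10*y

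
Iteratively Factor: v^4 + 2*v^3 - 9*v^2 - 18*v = (v - 3)*(v^3 + 5*v^2 + 6*v) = (v - 3)*(v + 2)*(v^2 + 3*v) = v*(v - 3)*(v + 2)*(v + 3)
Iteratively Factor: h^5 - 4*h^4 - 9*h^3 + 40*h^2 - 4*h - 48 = (h + 3)*(h^4 - 7*h^3 + 12*h^2 + 4*h - 16) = (h - 2)*(h + 3)*(h^3 - 5*h^2 + 2*h + 8) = (h - 2)*(h + 1)*(h + 3)*(h^2 - 6*h + 8) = (h - 4)*(h - 2)*(h + 1)*(h + 3)*(h - 2)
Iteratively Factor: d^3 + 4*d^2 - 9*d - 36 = (d - 3)*(d^2 + 7*d + 12) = (d - 3)*(d + 4)*(d + 3)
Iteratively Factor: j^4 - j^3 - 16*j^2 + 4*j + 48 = (j - 4)*(j^3 + 3*j^2 - 4*j - 12) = (j - 4)*(j - 2)*(j^2 + 5*j + 6) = (j - 4)*(j - 2)*(j + 2)*(j + 3)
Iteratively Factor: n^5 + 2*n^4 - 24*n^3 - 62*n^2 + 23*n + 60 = (n - 1)*(n^4 + 3*n^3 - 21*n^2 - 83*n - 60) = (n - 5)*(n - 1)*(n^3 + 8*n^2 + 19*n + 12) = (n - 5)*(n - 1)*(n + 1)*(n^2 + 7*n + 12) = (n - 5)*(n - 1)*(n + 1)*(n + 3)*(n + 4)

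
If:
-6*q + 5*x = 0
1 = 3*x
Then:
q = 5/18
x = 1/3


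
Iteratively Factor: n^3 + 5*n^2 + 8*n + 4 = (n + 1)*(n^2 + 4*n + 4) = (n + 1)*(n + 2)*(n + 2)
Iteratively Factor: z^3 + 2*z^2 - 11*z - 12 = (z + 1)*(z^2 + z - 12) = (z - 3)*(z + 1)*(z + 4)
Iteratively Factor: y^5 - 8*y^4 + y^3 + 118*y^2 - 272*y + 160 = (y + 4)*(y^4 - 12*y^3 + 49*y^2 - 78*y + 40) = (y - 2)*(y + 4)*(y^3 - 10*y^2 + 29*y - 20) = (y - 4)*(y - 2)*(y + 4)*(y^2 - 6*y + 5) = (y - 4)*(y - 2)*(y - 1)*(y + 4)*(y - 5)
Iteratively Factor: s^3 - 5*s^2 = (s)*(s^2 - 5*s) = s^2*(s - 5)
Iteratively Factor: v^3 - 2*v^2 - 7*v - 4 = (v + 1)*(v^2 - 3*v - 4) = (v + 1)^2*(v - 4)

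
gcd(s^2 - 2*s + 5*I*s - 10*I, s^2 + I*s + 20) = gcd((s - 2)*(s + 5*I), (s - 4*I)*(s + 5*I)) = s + 5*I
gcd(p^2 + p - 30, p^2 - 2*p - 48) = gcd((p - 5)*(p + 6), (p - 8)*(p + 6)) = p + 6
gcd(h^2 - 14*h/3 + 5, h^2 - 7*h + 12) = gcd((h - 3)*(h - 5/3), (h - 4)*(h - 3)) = h - 3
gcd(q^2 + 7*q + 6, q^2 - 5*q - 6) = q + 1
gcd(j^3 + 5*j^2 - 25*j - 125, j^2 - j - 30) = j + 5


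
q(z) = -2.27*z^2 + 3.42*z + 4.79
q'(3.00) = -10.20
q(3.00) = -5.38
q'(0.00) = 3.42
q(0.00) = 4.79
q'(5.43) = -21.23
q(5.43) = -43.57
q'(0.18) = 2.60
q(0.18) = 5.33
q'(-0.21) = 4.37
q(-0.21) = 3.97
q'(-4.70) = 24.76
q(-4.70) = -61.43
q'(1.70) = -4.30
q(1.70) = 4.04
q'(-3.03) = 17.18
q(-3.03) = -26.41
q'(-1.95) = 12.27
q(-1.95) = -10.51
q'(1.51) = -3.44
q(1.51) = 4.78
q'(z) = 3.42 - 4.54*z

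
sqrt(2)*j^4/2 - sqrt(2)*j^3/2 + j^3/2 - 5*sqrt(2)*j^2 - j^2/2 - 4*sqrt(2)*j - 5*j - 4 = (j - 4)*(j + 1)*(j + sqrt(2)/2)*(sqrt(2)*j/2 + sqrt(2))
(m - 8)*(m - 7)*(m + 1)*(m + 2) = m^4 - 12*m^3 + 13*m^2 + 138*m + 112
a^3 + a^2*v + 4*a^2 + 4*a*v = a*(a + 4)*(a + v)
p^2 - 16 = (p - 4)*(p + 4)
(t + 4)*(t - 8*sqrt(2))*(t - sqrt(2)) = t^3 - 9*sqrt(2)*t^2 + 4*t^2 - 36*sqrt(2)*t + 16*t + 64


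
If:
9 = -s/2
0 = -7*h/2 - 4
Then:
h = -8/7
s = -18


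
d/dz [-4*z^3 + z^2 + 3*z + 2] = -12*z^2 + 2*z + 3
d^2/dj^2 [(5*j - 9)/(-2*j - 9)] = 252/(2*j + 9)^3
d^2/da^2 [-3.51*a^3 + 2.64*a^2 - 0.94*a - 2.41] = 5.28 - 21.06*a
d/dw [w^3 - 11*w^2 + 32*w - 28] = 3*w^2 - 22*w + 32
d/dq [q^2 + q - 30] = 2*q + 1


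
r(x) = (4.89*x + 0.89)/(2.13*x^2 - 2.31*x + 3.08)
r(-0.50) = -0.33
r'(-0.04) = 1.71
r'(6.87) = -0.07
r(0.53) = 1.42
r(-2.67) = -0.50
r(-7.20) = -0.26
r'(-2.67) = -0.08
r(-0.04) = 0.22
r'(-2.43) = -0.08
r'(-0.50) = 0.72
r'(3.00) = -0.37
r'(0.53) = 2.02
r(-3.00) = -0.47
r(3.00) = 1.02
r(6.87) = 0.39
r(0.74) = 1.78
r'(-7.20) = -0.03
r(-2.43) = -0.52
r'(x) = (2.31 - 4.26*x)*(4.89*x + 0.89)/(2.13*x^2 - 2.31*x + 3.08)^2 + 4.89/(2.13*x^2 - 2.31*x + 3.08)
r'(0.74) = 1.34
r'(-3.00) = -0.08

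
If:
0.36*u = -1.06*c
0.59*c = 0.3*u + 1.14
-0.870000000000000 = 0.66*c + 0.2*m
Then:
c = 0.77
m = -6.90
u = -2.28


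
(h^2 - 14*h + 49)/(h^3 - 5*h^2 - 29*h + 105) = (h - 7)/(h^2 + 2*h - 15)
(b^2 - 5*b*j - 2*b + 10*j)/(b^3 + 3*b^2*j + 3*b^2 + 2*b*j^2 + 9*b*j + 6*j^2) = (b^2 - 5*b*j - 2*b + 10*j)/(b^3 + 3*b^2*j + 3*b^2 + 2*b*j^2 + 9*b*j + 6*j^2)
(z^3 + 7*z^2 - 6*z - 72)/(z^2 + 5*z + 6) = (z^3 + 7*z^2 - 6*z - 72)/(z^2 + 5*z + 6)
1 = 1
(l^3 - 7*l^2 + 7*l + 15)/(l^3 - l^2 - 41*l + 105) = (l + 1)/(l + 7)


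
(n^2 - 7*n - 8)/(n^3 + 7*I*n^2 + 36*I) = (n^2 - 7*n - 8)/(n^3 + 7*I*n^2 + 36*I)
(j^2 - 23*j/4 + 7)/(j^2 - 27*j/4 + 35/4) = (j - 4)/(j - 5)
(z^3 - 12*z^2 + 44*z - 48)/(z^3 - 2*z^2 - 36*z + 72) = (z - 4)/(z + 6)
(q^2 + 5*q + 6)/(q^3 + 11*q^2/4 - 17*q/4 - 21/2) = 4*(q + 2)/(4*q^2 - q - 14)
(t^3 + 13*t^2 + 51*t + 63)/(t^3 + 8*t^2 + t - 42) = (t + 3)/(t - 2)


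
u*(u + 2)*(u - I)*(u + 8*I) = u^4 + 2*u^3 + 7*I*u^3 + 8*u^2 + 14*I*u^2 + 16*u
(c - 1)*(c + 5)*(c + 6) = c^3 + 10*c^2 + 19*c - 30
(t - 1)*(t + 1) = t^2 - 1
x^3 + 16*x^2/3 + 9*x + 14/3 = (x + 1)*(x + 2)*(x + 7/3)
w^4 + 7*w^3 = w^3*(w + 7)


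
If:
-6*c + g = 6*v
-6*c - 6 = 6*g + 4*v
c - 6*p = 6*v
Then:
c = -20*v/21 - 1/7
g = 2*v/7 - 6/7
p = -73*v/63 - 1/42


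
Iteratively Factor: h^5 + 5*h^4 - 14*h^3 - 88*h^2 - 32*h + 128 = (h - 1)*(h^4 + 6*h^3 - 8*h^2 - 96*h - 128) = (h - 1)*(h + 4)*(h^3 + 2*h^2 - 16*h - 32) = (h - 1)*(h + 4)^2*(h^2 - 2*h - 8) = (h - 1)*(h + 2)*(h + 4)^2*(h - 4)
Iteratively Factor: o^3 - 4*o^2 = (o)*(o^2 - 4*o) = o^2*(o - 4)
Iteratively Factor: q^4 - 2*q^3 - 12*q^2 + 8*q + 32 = (q - 2)*(q^3 - 12*q - 16) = (q - 4)*(q - 2)*(q^2 + 4*q + 4) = (q - 4)*(q - 2)*(q + 2)*(q + 2)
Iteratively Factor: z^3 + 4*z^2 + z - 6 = (z + 3)*(z^2 + z - 2) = (z + 2)*(z + 3)*(z - 1)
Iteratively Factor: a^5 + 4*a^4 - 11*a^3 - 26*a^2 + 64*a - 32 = (a - 1)*(a^4 + 5*a^3 - 6*a^2 - 32*a + 32) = (a - 1)^2*(a^3 + 6*a^2 - 32) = (a - 1)^2*(a + 4)*(a^2 + 2*a - 8) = (a - 2)*(a - 1)^2*(a + 4)*(a + 4)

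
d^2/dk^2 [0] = 0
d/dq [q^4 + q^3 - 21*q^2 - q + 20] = 4*q^3 + 3*q^2 - 42*q - 1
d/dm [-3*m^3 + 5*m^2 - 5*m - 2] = -9*m^2 + 10*m - 5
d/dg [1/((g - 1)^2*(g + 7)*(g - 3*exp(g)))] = ((g - 1)*(g + 7)*(3*exp(g) - 1) - (g - 1)*(g - 3*exp(g)) - 2*(g + 7)*(g - 3*exp(g)))/((g - 1)^3*(g + 7)^2*(g - 3*exp(g))^2)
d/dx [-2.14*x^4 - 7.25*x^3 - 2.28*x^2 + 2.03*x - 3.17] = -8.56*x^3 - 21.75*x^2 - 4.56*x + 2.03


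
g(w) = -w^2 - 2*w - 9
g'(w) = -2*w - 2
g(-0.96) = -8.00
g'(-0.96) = -0.08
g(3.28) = -26.32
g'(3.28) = -8.56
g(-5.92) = -32.21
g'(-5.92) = 9.84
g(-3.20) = -12.84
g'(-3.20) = 4.40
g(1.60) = -14.76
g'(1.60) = -5.20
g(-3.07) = -12.28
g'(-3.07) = 4.14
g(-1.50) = -8.25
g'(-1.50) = 1.00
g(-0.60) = -8.16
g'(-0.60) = -0.80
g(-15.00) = -204.00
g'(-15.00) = 28.00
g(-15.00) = -204.00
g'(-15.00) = 28.00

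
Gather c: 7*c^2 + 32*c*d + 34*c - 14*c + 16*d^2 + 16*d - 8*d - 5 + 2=7*c^2 + c*(32*d + 20) + 16*d^2 + 8*d - 3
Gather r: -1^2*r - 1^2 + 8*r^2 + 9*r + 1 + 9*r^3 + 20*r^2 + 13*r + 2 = 9*r^3 + 28*r^2 + 21*r + 2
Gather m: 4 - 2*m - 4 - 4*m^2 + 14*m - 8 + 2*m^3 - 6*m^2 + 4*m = 2*m^3 - 10*m^2 + 16*m - 8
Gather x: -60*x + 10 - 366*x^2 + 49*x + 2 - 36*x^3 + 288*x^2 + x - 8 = -36*x^3 - 78*x^2 - 10*x + 4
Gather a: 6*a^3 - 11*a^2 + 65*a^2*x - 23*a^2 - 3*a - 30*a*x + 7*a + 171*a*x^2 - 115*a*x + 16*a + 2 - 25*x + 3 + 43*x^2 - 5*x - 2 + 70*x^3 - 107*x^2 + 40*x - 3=6*a^3 + a^2*(65*x - 34) + a*(171*x^2 - 145*x + 20) + 70*x^3 - 64*x^2 + 10*x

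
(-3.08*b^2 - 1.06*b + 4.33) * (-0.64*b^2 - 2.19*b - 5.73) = 1.9712*b^4 + 7.4236*b^3 + 17.1986*b^2 - 3.4089*b - 24.8109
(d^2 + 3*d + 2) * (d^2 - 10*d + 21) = d^4 - 7*d^3 - 7*d^2 + 43*d + 42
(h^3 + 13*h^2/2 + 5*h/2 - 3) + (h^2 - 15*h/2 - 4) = h^3 + 15*h^2/2 - 5*h - 7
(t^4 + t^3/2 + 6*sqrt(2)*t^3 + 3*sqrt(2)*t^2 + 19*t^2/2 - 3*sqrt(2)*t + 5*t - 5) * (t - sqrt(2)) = t^5 + t^4/2 + 5*sqrt(2)*t^4 - 5*t^3/2 + 5*sqrt(2)*t^3/2 - 25*sqrt(2)*t^2/2 - t^2 - 5*sqrt(2)*t + t + 5*sqrt(2)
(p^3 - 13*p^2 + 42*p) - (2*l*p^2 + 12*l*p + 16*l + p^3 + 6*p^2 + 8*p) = -2*l*p^2 - 12*l*p - 16*l - 19*p^2 + 34*p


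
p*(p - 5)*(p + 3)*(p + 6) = p^4 + 4*p^3 - 27*p^2 - 90*p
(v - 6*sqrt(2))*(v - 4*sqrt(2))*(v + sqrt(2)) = v^3 - 9*sqrt(2)*v^2 + 28*v + 48*sqrt(2)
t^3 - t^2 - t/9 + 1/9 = (t - 1)*(t - 1/3)*(t + 1/3)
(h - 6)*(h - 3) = h^2 - 9*h + 18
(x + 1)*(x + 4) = x^2 + 5*x + 4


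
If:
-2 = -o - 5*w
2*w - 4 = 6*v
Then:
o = 2 - 5*w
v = w/3 - 2/3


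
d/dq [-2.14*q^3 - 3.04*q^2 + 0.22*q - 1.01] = -6.42*q^2 - 6.08*q + 0.22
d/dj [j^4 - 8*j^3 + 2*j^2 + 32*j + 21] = 4*j^3 - 24*j^2 + 4*j + 32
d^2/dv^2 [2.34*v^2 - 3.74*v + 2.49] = 4.68000000000000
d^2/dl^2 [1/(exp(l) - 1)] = (exp(l) + 1)*exp(l)/(exp(l) - 1)^3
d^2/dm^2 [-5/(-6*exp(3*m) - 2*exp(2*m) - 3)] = 10*(4*(9*exp(m) + 2)^2*exp(2*m) - (27*exp(m) + 4)*(6*exp(3*m) + 2*exp(2*m) + 3))*exp(2*m)/(6*exp(3*m) + 2*exp(2*m) + 3)^3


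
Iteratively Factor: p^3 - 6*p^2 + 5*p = (p)*(p^2 - 6*p + 5) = p*(p - 5)*(p - 1)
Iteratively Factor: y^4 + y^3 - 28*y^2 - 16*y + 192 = (y - 4)*(y^3 + 5*y^2 - 8*y - 48) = (y - 4)*(y - 3)*(y^2 + 8*y + 16) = (y - 4)*(y - 3)*(y + 4)*(y + 4)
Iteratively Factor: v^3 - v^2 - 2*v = (v + 1)*(v^2 - 2*v) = v*(v + 1)*(v - 2)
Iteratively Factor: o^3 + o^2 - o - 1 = (o + 1)*(o^2 - 1) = (o - 1)*(o + 1)*(o + 1)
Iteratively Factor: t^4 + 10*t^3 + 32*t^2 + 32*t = (t + 4)*(t^3 + 6*t^2 + 8*t) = (t + 2)*(t + 4)*(t^2 + 4*t) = (t + 2)*(t + 4)^2*(t)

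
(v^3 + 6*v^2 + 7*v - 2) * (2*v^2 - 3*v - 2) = 2*v^5 + 9*v^4 - 6*v^3 - 37*v^2 - 8*v + 4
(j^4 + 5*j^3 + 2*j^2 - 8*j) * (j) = j^5 + 5*j^4 + 2*j^3 - 8*j^2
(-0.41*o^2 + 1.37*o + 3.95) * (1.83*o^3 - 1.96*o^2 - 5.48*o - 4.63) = -0.7503*o^5 + 3.3107*o^4 + 6.7901*o^3 - 13.3513*o^2 - 27.9891*o - 18.2885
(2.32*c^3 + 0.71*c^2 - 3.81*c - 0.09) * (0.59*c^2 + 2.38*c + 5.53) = 1.3688*c^5 + 5.9405*c^4 + 12.2715*c^3 - 5.1946*c^2 - 21.2835*c - 0.4977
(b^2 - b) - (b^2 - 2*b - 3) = b + 3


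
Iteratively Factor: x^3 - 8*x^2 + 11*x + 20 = (x - 4)*(x^2 - 4*x - 5) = (x - 4)*(x + 1)*(x - 5)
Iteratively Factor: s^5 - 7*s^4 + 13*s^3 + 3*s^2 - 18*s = (s)*(s^4 - 7*s^3 + 13*s^2 + 3*s - 18) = s*(s - 3)*(s^3 - 4*s^2 + s + 6) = s*(s - 3)*(s + 1)*(s^2 - 5*s + 6) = s*(s - 3)^2*(s + 1)*(s - 2)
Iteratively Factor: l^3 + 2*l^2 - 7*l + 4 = (l + 4)*(l^2 - 2*l + 1) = (l - 1)*(l + 4)*(l - 1)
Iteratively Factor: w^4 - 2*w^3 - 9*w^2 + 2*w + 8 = (w - 4)*(w^3 + 2*w^2 - w - 2) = (w - 4)*(w + 2)*(w^2 - 1) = (w - 4)*(w + 1)*(w + 2)*(w - 1)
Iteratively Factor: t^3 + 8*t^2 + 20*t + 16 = (t + 2)*(t^2 + 6*t + 8) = (t + 2)^2*(t + 4)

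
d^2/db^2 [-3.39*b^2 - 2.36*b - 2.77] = -6.78000000000000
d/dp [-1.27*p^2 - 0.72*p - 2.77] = -2.54*p - 0.72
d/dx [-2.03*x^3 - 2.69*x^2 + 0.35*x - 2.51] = -6.09*x^2 - 5.38*x + 0.35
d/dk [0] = 0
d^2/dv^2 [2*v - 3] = 0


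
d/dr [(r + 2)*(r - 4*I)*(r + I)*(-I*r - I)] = -4*I*r^3 - 9*r^2*(1 + I) - 6*r*(3 + 2*I) - 6 - 12*I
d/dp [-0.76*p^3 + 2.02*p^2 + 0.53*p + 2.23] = -2.28*p^2 + 4.04*p + 0.53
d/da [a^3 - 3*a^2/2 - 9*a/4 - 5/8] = 3*a^2 - 3*a - 9/4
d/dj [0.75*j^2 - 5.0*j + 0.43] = 1.5*j - 5.0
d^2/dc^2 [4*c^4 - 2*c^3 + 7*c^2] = 48*c^2 - 12*c + 14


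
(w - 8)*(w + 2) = w^2 - 6*w - 16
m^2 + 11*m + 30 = (m + 5)*(m + 6)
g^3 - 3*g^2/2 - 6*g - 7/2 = (g - 7/2)*(g + 1)^2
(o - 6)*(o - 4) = o^2 - 10*o + 24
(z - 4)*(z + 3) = z^2 - z - 12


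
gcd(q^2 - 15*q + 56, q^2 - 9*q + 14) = q - 7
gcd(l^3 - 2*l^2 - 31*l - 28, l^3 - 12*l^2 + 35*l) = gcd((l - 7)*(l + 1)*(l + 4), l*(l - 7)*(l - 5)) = l - 7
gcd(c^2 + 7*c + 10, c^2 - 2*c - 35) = c + 5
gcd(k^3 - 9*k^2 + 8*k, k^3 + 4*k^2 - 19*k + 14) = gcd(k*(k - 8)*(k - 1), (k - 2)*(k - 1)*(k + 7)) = k - 1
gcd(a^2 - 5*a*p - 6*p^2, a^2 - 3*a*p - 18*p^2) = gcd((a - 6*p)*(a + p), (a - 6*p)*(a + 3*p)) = -a + 6*p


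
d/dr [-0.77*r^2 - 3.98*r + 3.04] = -1.54*r - 3.98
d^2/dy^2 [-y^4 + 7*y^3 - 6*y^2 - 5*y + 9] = -12*y^2 + 42*y - 12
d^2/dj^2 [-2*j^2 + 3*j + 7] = -4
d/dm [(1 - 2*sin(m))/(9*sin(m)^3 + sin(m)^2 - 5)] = (36*sin(m)^3 - 25*sin(m)^2 - 2*sin(m) + 10)*cos(m)/(9*sin(m)^3 + sin(m)^2 - 5)^2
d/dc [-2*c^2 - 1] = -4*c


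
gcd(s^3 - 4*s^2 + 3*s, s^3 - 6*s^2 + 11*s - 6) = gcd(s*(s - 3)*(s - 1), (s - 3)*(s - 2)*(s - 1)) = s^2 - 4*s + 3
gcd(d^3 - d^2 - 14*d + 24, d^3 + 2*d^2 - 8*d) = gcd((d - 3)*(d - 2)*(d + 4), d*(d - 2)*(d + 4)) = d^2 + 2*d - 8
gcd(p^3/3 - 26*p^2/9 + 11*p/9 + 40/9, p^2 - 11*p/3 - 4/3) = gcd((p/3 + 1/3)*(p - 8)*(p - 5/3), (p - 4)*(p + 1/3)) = 1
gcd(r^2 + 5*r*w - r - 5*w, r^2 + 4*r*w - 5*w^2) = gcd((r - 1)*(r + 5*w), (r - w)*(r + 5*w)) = r + 5*w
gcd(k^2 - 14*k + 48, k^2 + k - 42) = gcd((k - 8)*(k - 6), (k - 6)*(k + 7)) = k - 6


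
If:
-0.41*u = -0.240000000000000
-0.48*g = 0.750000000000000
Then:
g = -1.56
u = 0.59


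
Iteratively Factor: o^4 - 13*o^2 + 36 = (o + 2)*(o^3 - 2*o^2 - 9*o + 18) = (o + 2)*(o + 3)*(o^2 - 5*o + 6) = (o - 2)*(o + 2)*(o + 3)*(o - 3)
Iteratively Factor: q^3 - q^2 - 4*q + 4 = (q - 2)*(q^2 + q - 2) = (q - 2)*(q - 1)*(q + 2)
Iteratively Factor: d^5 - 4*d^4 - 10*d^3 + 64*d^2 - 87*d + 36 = (d - 1)*(d^4 - 3*d^3 - 13*d^2 + 51*d - 36) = (d - 3)*(d - 1)*(d^3 - 13*d + 12) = (d - 3)*(d - 1)*(d + 4)*(d^2 - 4*d + 3) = (d - 3)*(d - 1)^2*(d + 4)*(d - 3)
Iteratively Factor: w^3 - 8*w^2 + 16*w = (w)*(w^2 - 8*w + 16) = w*(w - 4)*(w - 4)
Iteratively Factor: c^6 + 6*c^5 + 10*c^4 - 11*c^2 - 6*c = (c + 1)*(c^5 + 5*c^4 + 5*c^3 - 5*c^2 - 6*c) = (c + 1)^2*(c^4 + 4*c^3 + c^2 - 6*c) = (c - 1)*(c + 1)^2*(c^3 + 5*c^2 + 6*c) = (c - 1)*(c + 1)^2*(c + 2)*(c^2 + 3*c) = c*(c - 1)*(c + 1)^2*(c + 2)*(c + 3)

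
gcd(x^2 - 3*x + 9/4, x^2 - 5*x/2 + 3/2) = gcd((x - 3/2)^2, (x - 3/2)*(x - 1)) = x - 3/2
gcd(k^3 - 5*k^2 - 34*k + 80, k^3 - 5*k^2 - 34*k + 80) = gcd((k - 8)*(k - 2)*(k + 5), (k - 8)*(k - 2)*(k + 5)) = k^3 - 5*k^2 - 34*k + 80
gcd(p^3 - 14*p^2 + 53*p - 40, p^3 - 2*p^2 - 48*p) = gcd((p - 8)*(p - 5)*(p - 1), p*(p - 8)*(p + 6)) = p - 8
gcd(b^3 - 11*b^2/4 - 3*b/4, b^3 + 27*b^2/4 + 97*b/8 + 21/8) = b + 1/4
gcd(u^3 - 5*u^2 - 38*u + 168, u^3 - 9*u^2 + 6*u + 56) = u^2 - 11*u + 28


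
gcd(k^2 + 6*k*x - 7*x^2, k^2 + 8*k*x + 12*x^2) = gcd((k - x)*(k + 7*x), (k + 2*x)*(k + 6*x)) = 1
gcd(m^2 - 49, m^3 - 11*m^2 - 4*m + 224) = m - 7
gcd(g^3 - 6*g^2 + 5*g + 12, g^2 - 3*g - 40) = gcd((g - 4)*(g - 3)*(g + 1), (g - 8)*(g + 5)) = 1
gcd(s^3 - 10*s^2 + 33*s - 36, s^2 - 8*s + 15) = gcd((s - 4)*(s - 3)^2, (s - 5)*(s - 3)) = s - 3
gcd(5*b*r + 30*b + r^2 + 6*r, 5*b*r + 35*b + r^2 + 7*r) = 5*b + r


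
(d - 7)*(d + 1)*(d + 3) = d^3 - 3*d^2 - 25*d - 21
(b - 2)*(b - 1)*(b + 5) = b^3 + 2*b^2 - 13*b + 10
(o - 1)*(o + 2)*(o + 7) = o^3 + 8*o^2 + 5*o - 14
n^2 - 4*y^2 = (n - 2*y)*(n + 2*y)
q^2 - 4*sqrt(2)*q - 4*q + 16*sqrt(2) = (q - 4)*(q - 4*sqrt(2))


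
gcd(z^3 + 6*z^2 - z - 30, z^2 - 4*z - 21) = z + 3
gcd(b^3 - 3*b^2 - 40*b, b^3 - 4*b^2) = b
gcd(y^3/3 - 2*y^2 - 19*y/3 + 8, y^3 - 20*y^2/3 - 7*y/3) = 1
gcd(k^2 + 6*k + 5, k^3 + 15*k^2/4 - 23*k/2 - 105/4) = k + 5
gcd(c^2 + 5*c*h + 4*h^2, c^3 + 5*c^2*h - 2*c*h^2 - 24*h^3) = c + 4*h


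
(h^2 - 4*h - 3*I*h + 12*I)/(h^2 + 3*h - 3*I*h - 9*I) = (h - 4)/(h + 3)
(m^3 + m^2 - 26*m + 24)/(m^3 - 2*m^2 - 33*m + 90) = (m^2 - 5*m + 4)/(m^2 - 8*m + 15)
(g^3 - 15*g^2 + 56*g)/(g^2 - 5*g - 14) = g*(g - 8)/(g + 2)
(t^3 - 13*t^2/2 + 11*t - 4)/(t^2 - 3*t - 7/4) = 2*(-2*t^3 + 13*t^2 - 22*t + 8)/(-4*t^2 + 12*t + 7)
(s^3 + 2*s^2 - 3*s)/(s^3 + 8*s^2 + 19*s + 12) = s*(s - 1)/(s^2 + 5*s + 4)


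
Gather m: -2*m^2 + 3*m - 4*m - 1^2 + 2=-2*m^2 - m + 1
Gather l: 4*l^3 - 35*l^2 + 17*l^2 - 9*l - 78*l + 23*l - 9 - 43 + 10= 4*l^3 - 18*l^2 - 64*l - 42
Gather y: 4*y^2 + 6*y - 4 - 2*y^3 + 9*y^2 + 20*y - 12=-2*y^3 + 13*y^2 + 26*y - 16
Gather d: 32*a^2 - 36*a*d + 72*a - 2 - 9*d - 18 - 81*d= 32*a^2 + 72*a + d*(-36*a - 90) - 20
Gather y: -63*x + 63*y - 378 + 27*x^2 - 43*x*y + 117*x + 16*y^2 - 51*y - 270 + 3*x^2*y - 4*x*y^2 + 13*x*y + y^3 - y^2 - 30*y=27*x^2 + 54*x + y^3 + y^2*(15 - 4*x) + y*(3*x^2 - 30*x - 18) - 648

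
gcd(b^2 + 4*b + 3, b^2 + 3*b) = b + 3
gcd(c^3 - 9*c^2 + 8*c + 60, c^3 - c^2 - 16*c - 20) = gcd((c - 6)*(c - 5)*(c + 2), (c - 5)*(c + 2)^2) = c^2 - 3*c - 10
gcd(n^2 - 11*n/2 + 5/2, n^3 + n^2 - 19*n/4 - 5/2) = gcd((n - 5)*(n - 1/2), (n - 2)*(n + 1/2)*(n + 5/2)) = 1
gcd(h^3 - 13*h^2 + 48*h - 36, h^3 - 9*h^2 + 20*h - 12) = h^2 - 7*h + 6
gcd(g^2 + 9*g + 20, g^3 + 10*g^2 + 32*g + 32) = g + 4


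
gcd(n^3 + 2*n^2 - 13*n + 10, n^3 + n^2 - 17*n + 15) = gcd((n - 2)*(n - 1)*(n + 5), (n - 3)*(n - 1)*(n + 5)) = n^2 + 4*n - 5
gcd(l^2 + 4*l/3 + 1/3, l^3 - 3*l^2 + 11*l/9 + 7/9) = l + 1/3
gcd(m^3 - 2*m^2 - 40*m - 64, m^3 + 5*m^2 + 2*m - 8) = m^2 + 6*m + 8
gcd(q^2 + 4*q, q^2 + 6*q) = q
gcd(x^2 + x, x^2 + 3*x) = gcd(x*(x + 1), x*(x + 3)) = x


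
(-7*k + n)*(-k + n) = 7*k^2 - 8*k*n + n^2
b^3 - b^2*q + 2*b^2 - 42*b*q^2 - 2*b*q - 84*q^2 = (b + 2)*(b - 7*q)*(b + 6*q)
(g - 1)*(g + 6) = g^2 + 5*g - 6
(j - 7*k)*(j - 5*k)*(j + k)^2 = j^4 - 10*j^3*k + 12*j^2*k^2 + 58*j*k^3 + 35*k^4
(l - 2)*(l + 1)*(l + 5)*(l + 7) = l^4 + 11*l^3 + 21*l^2 - 59*l - 70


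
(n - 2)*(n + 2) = n^2 - 4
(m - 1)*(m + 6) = m^2 + 5*m - 6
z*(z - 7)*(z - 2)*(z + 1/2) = z^4 - 17*z^3/2 + 19*z^2/2 + 7*z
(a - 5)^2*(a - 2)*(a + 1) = a^4 - 11*a^3 + 33*a^2 - 5*a - 50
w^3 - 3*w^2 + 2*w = w*(w - 2)*(w - 1)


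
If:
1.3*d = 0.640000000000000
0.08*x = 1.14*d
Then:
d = 0.49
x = 7.02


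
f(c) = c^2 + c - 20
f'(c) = 2*c + 1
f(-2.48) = -16.33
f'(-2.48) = -3.96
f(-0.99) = -20.01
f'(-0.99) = -0.98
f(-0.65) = -20.23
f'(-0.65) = -0.30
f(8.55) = 61.65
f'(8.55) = 18.10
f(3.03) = -7.79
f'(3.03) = 7.06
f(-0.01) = -20.01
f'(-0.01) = 0.98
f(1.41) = -16.60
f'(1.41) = 3.82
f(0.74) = -18.71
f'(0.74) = 2.48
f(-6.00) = 10.00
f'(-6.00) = -11.00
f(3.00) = -8.00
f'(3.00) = 7.00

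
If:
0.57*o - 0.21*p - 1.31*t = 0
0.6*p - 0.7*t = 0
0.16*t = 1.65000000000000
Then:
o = 28.13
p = 12.03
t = 10.31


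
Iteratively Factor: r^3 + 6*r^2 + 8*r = (r + 2)*(r^2 + 4*r) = r*(r + 2)*(r + 4)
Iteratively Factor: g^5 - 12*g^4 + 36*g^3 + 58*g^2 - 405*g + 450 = (g - 2)*(g^4 - 10*g^3 + 16*g^2 + 90*g - 225) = (g - 5)*(g - 2)*(g^3 - 5*g^2 - 9*g + 45) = (g - 5)*(g - 2)*(g + 3)*(g^2 - 8*g + 15) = (g - 5)^2*(g - 2)*(g + 3)*(g - 3)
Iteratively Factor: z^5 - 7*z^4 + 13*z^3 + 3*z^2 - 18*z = (z)*(z^4 - 7*z^3 + 13*z^2 + 3*z - 18) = z*(z - 3)*(z^3 - 4*z^2 + z + 6) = z*(z - 3)*(z + 1)*(z^2 - 5*z + 6) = z*(z - 3)^2*(z + 1)*(z - 2)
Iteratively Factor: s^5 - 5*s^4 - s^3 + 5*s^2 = (s)*(s^4 - 5*s^3 - s^2 + 5*s) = s*(s + 1)*(s^3 - 6*s^2 + 5*s) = s*(s - 1)*(s + 1)*(s^2 - 5*s) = s^2*(s - 1)*(s + 1)*(s - 5)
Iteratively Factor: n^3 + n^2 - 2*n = (n)*(n^2 + n - 2) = n*(n + 2)*(n - 1)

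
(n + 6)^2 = n^2 + 12*n + 36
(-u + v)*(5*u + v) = -5*u^2 + 4*u*v + v^2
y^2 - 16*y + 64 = (y - 8)^2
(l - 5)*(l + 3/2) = l^2 - 7*l/2 - 15/2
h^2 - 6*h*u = h*(h - 6*u)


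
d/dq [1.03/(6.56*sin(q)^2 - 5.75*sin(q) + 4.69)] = (5.9225 - 13.5136*sin(q))*cos(q)/(6.56*sin(q)^2 - 5.75*sin(q) + 4.69)^2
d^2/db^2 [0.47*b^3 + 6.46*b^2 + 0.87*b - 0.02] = 2.82*b + 12.92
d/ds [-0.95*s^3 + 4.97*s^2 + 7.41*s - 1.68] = -2.85*s^2 + 9.94*s + 7.41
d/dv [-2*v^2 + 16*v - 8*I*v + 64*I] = -4*v + 16 - 8*I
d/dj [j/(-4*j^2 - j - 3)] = (-4*j^2 + j*(8*j + 1) - j - 3)/(4*j^2 + j + 3)^2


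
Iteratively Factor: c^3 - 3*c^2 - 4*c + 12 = (c - 2)*(c^2 - c - 6) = (c - 2)*(c + 2)*(c - 3)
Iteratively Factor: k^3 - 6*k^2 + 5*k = (k - 1)*(k^2 - 5*k) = k*(k - 1)*(k - 5)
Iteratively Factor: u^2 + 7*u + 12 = (u + 4)*(u + 3)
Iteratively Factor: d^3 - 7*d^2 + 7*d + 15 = (d + 1)*(d^2 - 8*d + 15) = (d - 5)*(d + 1)*(d - 3)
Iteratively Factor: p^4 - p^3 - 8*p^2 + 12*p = (p + 3)*(p^3 - 4*p^2 + 4*p) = (p - 2)*(p + 3)*(p^2 - 2*p) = p*(p - 2)*(p + 3)*(p - 2)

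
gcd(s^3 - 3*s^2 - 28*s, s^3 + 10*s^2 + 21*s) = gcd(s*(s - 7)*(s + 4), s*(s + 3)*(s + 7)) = s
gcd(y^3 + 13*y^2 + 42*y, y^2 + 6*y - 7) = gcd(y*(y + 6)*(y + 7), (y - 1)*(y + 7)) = y + 7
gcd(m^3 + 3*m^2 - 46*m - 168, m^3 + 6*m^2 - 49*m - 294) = m^2 - m - 42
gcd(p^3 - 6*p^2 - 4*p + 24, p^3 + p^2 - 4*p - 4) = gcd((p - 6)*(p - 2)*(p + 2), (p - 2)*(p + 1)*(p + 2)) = p^2 - 4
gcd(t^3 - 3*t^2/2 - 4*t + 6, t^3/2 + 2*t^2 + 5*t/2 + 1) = t + 2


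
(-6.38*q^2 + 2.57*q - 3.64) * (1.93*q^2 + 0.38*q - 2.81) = -12.3134*q^4 + 2.5357*q^3 + 11.8792*q^2 - 8.6049*q + 10.2284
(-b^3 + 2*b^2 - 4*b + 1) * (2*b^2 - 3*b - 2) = -2*b^5 + 7*b^4 - 12*b^3 + 10*b^2 + 5*b - 2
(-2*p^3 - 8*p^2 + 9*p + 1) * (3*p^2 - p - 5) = -6*p^5 - 22*p^4 + 45*p^3 + 34*p^2 - 46*p - 5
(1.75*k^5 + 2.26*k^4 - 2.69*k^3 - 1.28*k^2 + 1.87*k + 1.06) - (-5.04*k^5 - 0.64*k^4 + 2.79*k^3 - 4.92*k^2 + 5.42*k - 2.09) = 6.79*k^5 + 2.9*k^4 - 5.48*k^3 + 3.64*k^2 - 3.55*k + 3.15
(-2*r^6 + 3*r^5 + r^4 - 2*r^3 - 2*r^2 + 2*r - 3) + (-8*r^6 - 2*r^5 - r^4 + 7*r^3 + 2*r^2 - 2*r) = -10*r^6 + r^5 + 5*r^3 - 3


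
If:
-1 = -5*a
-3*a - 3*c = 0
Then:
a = 1/5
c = -1/5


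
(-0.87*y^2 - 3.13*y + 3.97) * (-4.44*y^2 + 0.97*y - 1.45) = 3.8628*y^4 + 13.0533*y^3 - 19.4014*y^2 + 8.3894*y - 5.7565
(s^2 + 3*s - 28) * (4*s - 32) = 4*s^3 - 20*s^2 - 208*s + 896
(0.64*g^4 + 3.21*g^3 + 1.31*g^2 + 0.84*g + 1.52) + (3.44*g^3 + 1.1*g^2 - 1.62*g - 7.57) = 0.64*g^4 + 6.65*g^3 + 2.41*g^2 - 0.78*g - 6.05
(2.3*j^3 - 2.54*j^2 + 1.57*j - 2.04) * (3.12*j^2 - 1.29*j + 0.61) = 7.176*j^5 - 10.8918*j^4 + 9.578*j^3 - 9.9395*j^2 + 3.5893*j - 1.2444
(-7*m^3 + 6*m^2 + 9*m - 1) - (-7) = -7*m^3 + 6*m^2 + 9*m + 6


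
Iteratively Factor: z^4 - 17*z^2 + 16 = (z - 4)*(z^3 + 4*z^2 - z - 4) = (z - 4)*(z - 1)*(z^2 + 5*z + 4) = (z - 4)*(z - 1)*(z + 4)*(z + 1)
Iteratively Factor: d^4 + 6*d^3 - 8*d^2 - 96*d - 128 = (d + 2)*(d^3 + 4*d^2 - 16*d - 64) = (d - 4)*(d + 2)*(d^2 + 8*d + 16) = (d - 4)*(d + 2)*(d + 4)*(d + 4)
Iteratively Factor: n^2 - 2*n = (n - 2)*(n)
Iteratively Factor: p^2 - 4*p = (p)*(p - 4)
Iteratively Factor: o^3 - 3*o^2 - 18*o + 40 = (o - 2)*(o^2 - o - 20) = (o - 2)*(o + 4)*(o - 5)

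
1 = 1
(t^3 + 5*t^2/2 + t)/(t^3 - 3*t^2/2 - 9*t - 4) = t/(t - 4)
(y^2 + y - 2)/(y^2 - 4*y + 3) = (y + 2)/(y - 3)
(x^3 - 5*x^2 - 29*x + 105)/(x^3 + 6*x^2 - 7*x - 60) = (x - 7)/(x + 4)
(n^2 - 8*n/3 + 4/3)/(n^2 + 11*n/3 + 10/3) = (3*n^2 - 8*n + 4)/(3*n^2 + 11*n + 10)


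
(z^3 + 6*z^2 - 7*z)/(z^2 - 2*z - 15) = z*(-z^2 - 6*z + 7)/(-z^2 + 2*z + 15)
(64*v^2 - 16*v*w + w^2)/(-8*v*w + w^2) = (-8*v + w)/w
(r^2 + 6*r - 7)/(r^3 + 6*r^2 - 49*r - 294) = (r - 1)/(r^2 - r - 42)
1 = 1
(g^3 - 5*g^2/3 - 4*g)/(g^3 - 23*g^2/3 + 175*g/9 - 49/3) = 3*g*(3*g + 4)/(9*g^2 - 42*g + 49)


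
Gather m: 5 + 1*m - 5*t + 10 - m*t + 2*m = m*(3 - t) - 5*t + 15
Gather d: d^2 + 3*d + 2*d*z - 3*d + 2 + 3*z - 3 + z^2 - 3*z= d^2 + 2*d*z + z^2 - 1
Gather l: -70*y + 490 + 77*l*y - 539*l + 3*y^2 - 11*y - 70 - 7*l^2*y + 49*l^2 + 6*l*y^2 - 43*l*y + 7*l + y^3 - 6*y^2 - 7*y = l^2*(49 - 7*y) + l*(6*y^2 + 34*y - 532) + y^3 - 3*y^2 - 88*y + 420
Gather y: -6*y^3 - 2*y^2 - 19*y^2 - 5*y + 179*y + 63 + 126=-6*y^3 - 21*y^2 + 174*y + 189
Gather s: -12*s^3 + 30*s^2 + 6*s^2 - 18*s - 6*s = -12*s^3 + 36*s^2 - 24*s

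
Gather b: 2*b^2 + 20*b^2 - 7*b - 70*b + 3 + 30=22*b^2 - 77*b + 33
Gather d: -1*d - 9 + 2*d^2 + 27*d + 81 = 2*d^2 + 26*d + 72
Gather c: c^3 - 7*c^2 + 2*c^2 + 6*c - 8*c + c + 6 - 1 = c^3 - 5*c^2 - c + 5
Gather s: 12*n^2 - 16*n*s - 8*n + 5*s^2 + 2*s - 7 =12*n^2 - 8*n + 5*s^2 + s*(2 - 16*n) - 7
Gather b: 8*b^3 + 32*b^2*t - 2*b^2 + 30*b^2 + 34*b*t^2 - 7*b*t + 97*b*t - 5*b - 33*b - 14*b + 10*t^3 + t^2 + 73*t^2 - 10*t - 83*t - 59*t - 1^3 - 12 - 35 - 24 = 8*b^3 + b^2*(32*t + 28) + b*(34*t^2 + 90*t - 52) + 10*t^3 + 74*t^2 - 152*t - 72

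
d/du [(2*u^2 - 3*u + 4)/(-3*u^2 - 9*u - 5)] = (-27*u^2 + 4*u + 51)/(9*u^4 + 54*u^3 + 111*u^2 + 90*u + 25)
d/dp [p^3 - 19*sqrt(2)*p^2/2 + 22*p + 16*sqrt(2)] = 3*p^2 - 19*sqrt(2)*p + 22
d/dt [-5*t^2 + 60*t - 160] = 60 - 10*t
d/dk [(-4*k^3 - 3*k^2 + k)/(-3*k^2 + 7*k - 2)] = 2*(6*k^4 - 28*k^3 + 3*k^2 + 6*k - 1)/(9*k^4 - 42*k^3 + 61*k^2 - 28*k + 4)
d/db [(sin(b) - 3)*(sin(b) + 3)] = sin(2*b)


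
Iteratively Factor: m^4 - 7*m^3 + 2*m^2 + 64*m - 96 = (m - 2)*(m^3 - 5*m^2 - 8*m + 48) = (m - 4)*(m - 2)*(m^2 - m - 12) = (m - 4)^2*(m - 2)*(m + 3)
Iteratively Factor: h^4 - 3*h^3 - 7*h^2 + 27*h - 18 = (h - 2)*(h^3 - h^2 - 9*h + 9) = (h - 3)*(h - 2)*(h^2 + 2*h - 3) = (h - 3)*(h - 2)*(h - 1)*(h + 3)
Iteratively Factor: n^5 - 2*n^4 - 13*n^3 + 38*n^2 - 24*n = (n)*(n^4 - 2*n^3 - 13*n^2 + 38*n - 24) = n*(n - 2)*(n^3 - 13*n + 12) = n*(n - 3)*(n - 2)*(n^2 + 3*n - 4) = n*(n - 3)*(n - 2)*(n - 1)*(n + 4)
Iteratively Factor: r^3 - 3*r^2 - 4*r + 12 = (r - 3)*(r^2 - 4) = (r - 3)*(r - 2)*(r + 2)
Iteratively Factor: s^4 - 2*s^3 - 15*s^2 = (s)*(s^3 - 2*s^2 - 15*s) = s*(s - 5)*(s^2 + 3*s) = s^2*(s - 5)*(s + 3)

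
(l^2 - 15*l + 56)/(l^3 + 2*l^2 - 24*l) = (l^2 - 15*l + 56)/(l*(l^2 + 2*l - 24))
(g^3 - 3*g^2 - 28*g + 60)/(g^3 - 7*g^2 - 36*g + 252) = (g^2 + 3*g - 10)/(g^2 - g - 42)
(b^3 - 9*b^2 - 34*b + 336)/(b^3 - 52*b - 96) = (b - 7)/(b + 2)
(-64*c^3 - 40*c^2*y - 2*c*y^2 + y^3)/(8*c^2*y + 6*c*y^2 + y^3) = (-8*c + y)/y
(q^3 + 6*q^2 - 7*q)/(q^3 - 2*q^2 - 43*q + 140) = q*(q - 1)/(q^2 - 9*q + 20)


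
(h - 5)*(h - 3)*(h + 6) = h^3 - 2*h^2 - 33*h + 90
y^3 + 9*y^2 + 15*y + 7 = (y + 1)^2*(y + 7)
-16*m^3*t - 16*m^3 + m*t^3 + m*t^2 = (-4*m + t)*(4*m + t)*(m*t + m)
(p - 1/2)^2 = p^2 - p + 1/4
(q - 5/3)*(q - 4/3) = q^2 - 3*q + 20/9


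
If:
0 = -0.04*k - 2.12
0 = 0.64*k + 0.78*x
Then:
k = -53.00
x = 43.49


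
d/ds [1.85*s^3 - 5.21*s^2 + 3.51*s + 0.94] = 5.55*s^2 - 10.42*s + 3.51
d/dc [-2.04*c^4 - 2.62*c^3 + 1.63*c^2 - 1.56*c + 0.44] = -8.16*c^3 - 7.86*c^2 + 3.26*c - 1.56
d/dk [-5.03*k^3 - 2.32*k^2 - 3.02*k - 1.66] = -15.09*k^2 - 4.64*k - 3.02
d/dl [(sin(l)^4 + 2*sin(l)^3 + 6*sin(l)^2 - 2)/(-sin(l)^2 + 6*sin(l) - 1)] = 2*(-sin(l)^5 + 8*sin(l)^4 + 10*sin(l)^3 + 15*sin(l)^2 - 8*sin(l) + 6)*cos(l)/(sin(l)^2 - 6*sin(l) + 1)^2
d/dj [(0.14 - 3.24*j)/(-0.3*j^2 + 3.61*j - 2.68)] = (-0.972*j^2 + 0.0839999999999996*j + 8.1778)/(0.09*j^4 - 2.166*j^3 + 14.6401*j^2 - 19.3496*j + 7.1824)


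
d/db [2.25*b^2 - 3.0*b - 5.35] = 4.5*b - 3.0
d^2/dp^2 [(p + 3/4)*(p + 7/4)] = 2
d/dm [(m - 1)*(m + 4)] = 2*m + 3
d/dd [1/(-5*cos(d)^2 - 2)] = -20*sin(2*d)/(5*cos(2*d) + 9)^2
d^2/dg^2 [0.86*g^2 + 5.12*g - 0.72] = 1.72000000000000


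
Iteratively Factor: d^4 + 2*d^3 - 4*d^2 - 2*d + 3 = (d + 1)*(d^3 + d^2 - 5*d + 3) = (d + 1)*(d + 3)*(d^2 - 2*d + 1) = (d - 1)*(d + 1)*(d + 3)*(d - 1)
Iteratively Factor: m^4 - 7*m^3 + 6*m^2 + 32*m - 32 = (m + 2)*(m^3 - 9*m^2 + 24*m - 16) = (m - 4)*(m + 2)*(m^2 - 5*m + 4) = (m - 4)*(m - 1)*(m + 2)*(m - 4)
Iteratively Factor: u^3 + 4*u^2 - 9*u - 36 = (u + 4)*(u^2 - 9) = (u + 3)*(u + 4)*(u - 3)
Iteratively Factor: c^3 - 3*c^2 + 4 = (c - 2)*(c^2 - c - 2) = (c - 2)^2*(c + 1)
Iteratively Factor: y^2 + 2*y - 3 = (y + 3)*(y - 1)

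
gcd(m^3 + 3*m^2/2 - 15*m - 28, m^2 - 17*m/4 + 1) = m - 4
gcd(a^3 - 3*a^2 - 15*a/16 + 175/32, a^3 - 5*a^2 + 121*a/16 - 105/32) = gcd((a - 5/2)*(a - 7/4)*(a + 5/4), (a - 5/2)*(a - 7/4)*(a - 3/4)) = a^2 - 17*a/4 + 35/8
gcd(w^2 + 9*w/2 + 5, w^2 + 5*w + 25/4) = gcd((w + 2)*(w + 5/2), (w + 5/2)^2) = w + 5/2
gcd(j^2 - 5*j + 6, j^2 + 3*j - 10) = j - 2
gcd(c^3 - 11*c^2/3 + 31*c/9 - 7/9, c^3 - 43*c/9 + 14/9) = c - 1/3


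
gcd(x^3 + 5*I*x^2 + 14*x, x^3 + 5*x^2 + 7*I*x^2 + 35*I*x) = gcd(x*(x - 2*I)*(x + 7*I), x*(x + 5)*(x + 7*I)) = x^2 + 7*I*x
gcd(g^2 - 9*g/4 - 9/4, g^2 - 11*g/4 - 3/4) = g - 3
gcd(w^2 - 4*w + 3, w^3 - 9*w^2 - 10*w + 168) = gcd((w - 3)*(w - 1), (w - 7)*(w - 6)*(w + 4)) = 1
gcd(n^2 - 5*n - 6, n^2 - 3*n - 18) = n - 6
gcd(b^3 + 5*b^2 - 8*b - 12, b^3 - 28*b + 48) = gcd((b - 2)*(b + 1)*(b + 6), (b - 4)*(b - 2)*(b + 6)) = b^2 + 4*b - 12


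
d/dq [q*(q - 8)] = 2*q - 8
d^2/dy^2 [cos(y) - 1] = -cos(y)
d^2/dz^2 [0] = 0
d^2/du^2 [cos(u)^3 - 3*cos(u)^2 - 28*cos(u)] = 109*cos(u)/4 + 6*cos(2*u) - 9*cos(3*u)/4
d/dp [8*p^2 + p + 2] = 16*p + 1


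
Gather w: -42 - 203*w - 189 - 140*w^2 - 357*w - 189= -140*w^2 - 560*w - 420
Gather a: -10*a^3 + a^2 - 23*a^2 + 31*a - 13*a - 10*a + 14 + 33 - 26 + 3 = -10*a^3 - 22*a^2 + 8*a + 24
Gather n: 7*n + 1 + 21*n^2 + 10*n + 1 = 21*n^2 + 17*n + 2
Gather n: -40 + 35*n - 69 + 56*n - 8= 91*n - 117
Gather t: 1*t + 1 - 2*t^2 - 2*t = -2*t^2 - t + 1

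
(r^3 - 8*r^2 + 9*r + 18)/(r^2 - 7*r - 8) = (r^2 - 9*r + 18)/(r - 8)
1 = 1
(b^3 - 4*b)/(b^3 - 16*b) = (b^2 - 4)/(b^2 - 16)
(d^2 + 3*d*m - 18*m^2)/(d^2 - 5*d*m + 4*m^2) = (d^2 + 3*d*m - 18*m^2)/(d^2 - 5*d*m + 4*m^2)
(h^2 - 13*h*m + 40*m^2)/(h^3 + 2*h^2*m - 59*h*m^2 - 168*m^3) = (h - 5*m)/(h^2 + 10*h*m + 21*m^2)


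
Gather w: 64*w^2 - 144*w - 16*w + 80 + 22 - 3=64*w^2 - 160*w + 99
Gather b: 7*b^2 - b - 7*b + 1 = 7*b^2 - 8*b + 1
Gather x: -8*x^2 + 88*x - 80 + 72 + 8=-8*x^2 + 88*x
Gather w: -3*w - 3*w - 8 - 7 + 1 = -6*w - 14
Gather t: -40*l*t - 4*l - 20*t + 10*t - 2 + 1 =-4*l + t*(-40*l - 10) - 1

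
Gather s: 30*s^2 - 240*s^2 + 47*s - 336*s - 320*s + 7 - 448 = -210*s^2 - 609*s - 441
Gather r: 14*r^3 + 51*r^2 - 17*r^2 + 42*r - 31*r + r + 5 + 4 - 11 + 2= 14*r^3 + 34*r^2 + 12*r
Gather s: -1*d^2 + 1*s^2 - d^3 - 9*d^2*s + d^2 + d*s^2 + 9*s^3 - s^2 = -d^3 - 9*d^2*s + d*s^2 + 9*s^3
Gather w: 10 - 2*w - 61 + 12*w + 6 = 10*w - 45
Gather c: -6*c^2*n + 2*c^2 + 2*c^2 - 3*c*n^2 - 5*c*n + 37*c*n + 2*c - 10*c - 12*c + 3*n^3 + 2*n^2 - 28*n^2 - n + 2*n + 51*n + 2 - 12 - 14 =c^2*(4 - 6*n) + c*(-3*n^2 + 32*n - 20) + 3*n^3 - 26*n^2 + 52*n - 24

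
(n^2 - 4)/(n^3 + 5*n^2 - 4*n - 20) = 1/(n + 5)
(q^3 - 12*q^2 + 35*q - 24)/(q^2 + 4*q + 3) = (q^3 - 12*q^2 + 35*q - 24)/(q^2 + 4*q + 3)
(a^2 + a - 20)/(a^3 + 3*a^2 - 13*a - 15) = (a - 4)/(a^2 - 2*a - 3)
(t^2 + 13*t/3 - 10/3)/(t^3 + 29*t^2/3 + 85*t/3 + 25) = (3*t - 2)/(3*t^2 + 14*t + 15)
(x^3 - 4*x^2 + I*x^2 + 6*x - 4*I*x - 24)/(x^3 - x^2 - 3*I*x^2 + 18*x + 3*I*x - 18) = (x^2 - 2*x*(2 + I) + 8*I)/(x^2 - x*(1 + 6*I) + 6*I)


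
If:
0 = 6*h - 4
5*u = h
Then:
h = 2/3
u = 2/15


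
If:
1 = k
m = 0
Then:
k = 1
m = 0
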